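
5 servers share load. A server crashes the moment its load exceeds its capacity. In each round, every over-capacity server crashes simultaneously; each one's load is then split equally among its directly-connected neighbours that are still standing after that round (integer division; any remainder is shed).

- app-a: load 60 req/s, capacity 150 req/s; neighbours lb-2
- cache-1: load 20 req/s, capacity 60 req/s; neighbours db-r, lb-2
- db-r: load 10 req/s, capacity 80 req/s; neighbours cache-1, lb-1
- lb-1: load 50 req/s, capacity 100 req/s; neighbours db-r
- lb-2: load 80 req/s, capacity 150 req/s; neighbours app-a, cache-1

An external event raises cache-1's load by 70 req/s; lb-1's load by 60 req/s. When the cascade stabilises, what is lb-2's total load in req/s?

Round 1 — cache-1 at 90 > 60; lb-1 at 110 > 100. cache-1, lb-1 crash.
  cache-1 sheds 90 req/s to db-r, lb-2: 45 each.
    db-r: 10+45 = 55 ≤ 80
    lb-2: 80+45 = 125 ≤ 150
  lb-1 sheds 110 req/s to db-r: 110 each.
    db-r: 55+110 = 165 > 80
Round 2 — db-r crashes.
  db-r sheds 165 req/s: no online neighbours, lost.
No further crashes.

125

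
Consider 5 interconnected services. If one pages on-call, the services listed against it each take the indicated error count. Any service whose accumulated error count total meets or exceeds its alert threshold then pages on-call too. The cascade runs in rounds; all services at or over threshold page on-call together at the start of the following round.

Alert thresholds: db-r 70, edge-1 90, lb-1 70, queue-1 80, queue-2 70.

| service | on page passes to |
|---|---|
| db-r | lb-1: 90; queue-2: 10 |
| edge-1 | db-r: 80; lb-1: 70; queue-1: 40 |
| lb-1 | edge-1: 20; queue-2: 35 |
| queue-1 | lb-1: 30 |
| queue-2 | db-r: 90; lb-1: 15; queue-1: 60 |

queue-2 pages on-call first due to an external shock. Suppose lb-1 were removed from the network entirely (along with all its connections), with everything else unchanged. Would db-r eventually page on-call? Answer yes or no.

With lb-1 removed:
Round 1 — queue-2 pages on-call (initial).
  db-r: +90 → 90 ≥ 70
  queue-1: +60 → 60 < 80
Round 2 — db-r pages on-call.
No further pages.

yes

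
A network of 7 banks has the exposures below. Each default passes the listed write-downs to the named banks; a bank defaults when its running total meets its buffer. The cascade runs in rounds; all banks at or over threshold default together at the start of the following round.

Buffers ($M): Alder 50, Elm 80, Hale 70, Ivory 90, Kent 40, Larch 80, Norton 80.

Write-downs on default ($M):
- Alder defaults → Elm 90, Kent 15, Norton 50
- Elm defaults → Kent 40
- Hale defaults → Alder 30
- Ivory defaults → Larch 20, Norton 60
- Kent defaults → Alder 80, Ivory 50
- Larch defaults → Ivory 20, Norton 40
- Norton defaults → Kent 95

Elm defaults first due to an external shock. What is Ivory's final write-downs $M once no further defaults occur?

Round 1 — Elm defaults (initial).
  Kent: +40 → 40 ≥ 40
Round 2 — Kent defaults.
  Alder: +80 → 80 ≥ 50
  Ivory: +50 → 50 < 90
Round 3 — Alder defaults.
  Norton: +50 → 50 < 80
No further defaults.

50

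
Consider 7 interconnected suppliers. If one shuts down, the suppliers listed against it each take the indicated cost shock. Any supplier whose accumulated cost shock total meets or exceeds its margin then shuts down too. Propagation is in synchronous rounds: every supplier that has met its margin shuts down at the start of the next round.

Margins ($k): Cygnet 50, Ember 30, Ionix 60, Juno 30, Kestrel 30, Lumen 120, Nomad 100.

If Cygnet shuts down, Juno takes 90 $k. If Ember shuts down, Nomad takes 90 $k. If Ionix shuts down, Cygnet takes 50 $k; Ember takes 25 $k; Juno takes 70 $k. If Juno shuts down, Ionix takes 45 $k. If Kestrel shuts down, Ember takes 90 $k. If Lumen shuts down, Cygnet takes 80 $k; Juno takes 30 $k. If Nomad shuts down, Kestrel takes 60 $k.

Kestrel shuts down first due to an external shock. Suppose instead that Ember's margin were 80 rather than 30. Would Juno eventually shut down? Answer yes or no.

no

With Ember's margin at 80:
Round 1 — Kestrel shuts down (initial).
  Ember: +90 → 90 ≥ 80
Round 2 — Ember shuts down.
  Nomad: +90 → 90 < 100
No further shutdowns.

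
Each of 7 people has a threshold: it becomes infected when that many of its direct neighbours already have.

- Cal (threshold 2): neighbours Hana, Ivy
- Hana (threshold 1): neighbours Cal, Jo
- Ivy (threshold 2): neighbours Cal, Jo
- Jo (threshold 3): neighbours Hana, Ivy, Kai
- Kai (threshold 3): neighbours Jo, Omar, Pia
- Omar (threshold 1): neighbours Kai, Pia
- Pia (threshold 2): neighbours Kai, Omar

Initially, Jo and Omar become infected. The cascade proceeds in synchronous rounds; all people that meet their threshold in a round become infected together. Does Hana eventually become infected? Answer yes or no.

Round 1 — Jo, Omar become infected (initial).
Round 2 — checking thresholds:
  Hana: 1 of 2 neighbours ≥ 1, becomes infected.
  Ivy: 1 of 2 neighbours < 2, not yet.
  Kai: 2 of 3 neighbours < 3, not yet.
  Pia: 1 of 2 neighbours < 2, not yet.
Round 3 — no new infections; cascade stops.

yes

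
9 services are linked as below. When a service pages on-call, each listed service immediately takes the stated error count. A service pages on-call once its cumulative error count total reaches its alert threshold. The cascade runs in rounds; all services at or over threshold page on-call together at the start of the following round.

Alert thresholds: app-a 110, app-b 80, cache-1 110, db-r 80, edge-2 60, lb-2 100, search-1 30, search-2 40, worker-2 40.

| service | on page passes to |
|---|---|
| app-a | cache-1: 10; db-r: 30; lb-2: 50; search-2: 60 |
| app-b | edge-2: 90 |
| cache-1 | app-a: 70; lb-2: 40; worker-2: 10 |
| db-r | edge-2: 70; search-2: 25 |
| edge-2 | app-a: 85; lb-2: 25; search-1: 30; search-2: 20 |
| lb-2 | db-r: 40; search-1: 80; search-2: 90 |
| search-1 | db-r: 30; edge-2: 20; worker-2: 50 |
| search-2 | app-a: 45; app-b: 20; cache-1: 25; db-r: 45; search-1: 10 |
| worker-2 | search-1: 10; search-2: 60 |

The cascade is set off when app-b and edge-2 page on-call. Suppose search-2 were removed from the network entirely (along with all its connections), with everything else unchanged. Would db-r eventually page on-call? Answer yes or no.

With search-2 removed:
Round 1 — app-b, edge-2 page on-call (initial).
  app-a: +85 → 85 < 110
  lb-2: +25 → 25 < 100
  search-1: +30 → 30 ≥ 30
Round 2 — search-1 pages on-call.
  db-r: +30 → 30 < 80
  worker-2: +50 → 50 ≥ 40
Round 3 — worker-2 pages on-call.
No further pages.

no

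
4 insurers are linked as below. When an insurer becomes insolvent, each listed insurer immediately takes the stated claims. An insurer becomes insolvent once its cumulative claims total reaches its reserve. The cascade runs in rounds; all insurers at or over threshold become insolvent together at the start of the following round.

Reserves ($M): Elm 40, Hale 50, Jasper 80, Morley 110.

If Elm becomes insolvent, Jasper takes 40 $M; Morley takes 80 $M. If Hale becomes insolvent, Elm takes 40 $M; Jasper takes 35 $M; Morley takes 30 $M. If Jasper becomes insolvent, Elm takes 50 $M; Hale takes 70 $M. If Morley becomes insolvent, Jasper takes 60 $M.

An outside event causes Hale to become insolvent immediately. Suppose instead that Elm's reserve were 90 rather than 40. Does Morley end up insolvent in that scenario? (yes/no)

With Elm's reserve at 90:
Round 1 — Hale becomes insolvent (initial).
  Elm: +40 → 40 < 90
  Jasper: +35 → 35 < 80
  Morley: +30 → 30 < 110
No further insolvencies.

no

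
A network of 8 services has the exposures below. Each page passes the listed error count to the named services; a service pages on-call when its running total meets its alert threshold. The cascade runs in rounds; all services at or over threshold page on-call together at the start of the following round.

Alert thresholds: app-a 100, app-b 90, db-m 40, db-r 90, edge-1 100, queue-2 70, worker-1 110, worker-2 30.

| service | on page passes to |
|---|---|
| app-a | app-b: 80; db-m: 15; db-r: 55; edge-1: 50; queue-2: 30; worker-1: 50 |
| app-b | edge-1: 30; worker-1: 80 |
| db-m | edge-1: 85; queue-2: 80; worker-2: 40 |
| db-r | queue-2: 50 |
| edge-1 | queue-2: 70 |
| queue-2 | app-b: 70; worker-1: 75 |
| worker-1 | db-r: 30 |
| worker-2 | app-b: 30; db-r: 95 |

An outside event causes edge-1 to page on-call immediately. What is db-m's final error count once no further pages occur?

Round 1 — edge-1 pages on-call (initial).
  queue-2: +70 → 70 ≥ 70
Round 2 — queue-2 pages on-call.
  app-b: +70 → 70 < 90
  worker-1: +75 → 75 < 110
No further pages.

0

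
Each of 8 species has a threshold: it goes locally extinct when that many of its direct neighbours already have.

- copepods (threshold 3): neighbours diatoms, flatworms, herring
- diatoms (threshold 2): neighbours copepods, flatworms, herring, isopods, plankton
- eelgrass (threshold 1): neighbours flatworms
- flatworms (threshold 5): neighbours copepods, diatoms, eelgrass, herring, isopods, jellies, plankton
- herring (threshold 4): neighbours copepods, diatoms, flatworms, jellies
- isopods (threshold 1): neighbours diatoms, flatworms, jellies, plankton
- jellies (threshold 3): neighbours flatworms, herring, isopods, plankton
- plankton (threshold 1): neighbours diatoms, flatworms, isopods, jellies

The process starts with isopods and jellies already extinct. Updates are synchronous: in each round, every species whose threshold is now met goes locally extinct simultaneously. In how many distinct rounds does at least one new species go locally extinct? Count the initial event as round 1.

Round 1 — isopods, jellies go locally extinct (initial).
Round 2 — checking thresholds:
  diatoms: 1 of 5 neighbours < 2, below threshold.
  flatworms: 2 of 7 neighbours < 5, below threshold.
  herring: 1 of 4 neighbours < 4, below threshold.
  plankton: 2 of 4 neighbours ≥ 1, goes locally extinct.
Round 3 — checking thresholds:
  diatoms: 2 of 5 neighbours ≥ 2, goes locally extinct.
  flatworms: 3 of 7 neighbours < 5, below threshold.
  herring: 1 of 4 neighbours < 4, below threshold.
Round 4 — no new extinctions; cascade stops.

3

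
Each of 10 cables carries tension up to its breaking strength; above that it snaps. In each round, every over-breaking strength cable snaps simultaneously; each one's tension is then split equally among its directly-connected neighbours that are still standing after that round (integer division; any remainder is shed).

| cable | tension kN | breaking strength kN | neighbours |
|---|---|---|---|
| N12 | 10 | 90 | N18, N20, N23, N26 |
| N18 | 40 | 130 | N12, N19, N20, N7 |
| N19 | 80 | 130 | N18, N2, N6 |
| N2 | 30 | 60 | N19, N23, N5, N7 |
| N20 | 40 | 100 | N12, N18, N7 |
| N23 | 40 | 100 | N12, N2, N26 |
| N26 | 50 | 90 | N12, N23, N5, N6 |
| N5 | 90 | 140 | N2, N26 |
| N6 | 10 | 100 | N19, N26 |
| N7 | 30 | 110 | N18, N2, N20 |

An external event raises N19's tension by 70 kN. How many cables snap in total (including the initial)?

Round 1 — N19 at 150 > 130. N19 snaps.
  N19 sheds 150 kN to N18, N2, N6: 50 each.
    N18: 40+50 = 90 ≤ 130
    N2: 30+50 = 80 > 60
    N6: 10+50 = 60 ≤ 100
Round 2 — N2 snaps.
  N2 sheds 80 kN to N23, N5, N7: 26 each (2 lost).
    N23: 40+26 = 66 ≤ 100
    N5: 90+26 = 116 ≤ 140
    N7: 30+26 = 56 ≤ 110
No further breaks.

2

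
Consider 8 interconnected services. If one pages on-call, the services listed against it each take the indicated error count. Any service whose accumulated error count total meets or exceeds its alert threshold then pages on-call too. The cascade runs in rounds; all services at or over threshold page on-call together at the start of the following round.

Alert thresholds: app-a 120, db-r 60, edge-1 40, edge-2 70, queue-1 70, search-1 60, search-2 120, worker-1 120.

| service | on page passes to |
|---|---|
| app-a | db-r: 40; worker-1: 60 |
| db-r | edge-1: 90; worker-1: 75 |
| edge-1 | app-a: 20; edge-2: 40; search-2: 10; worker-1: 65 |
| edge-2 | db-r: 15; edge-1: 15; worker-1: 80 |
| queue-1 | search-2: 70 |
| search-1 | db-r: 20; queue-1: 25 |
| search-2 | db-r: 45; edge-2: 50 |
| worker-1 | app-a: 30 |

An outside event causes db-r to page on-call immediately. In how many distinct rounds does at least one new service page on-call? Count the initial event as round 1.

Round 1 — db-r pages on-call (initial).
  edge-1: +90 → 90 ≥ 40
  worker-1: +75 → 75 < 120
Round 2 — edge-1 pages on-call.
  app-a: +20 → 20 < 120
  edge-2: +40 → 40 < 70
  search-2: +10 → 10 < 120
  worker-1: +65 → 140 ≥ 120
Round 3 — worker-1 pages on-call.
  app-a: +30 → 50 < 120
No further pages.

3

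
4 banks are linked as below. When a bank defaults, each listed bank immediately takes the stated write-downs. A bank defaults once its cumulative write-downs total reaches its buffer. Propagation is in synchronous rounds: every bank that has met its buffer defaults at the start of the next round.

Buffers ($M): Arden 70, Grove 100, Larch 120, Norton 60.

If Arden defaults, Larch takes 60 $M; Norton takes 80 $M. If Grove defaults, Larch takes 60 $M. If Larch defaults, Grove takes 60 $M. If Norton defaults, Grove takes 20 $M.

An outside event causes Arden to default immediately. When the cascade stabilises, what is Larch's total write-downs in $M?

60

Round 1 — Arden defaults (initial).
  Larch: +60 → 60 < 120
  Norton: +80 → 80 ≥ 60
Round 2 — Norton defaults.
  Grove: +20 → 20 < 100
No further defaults.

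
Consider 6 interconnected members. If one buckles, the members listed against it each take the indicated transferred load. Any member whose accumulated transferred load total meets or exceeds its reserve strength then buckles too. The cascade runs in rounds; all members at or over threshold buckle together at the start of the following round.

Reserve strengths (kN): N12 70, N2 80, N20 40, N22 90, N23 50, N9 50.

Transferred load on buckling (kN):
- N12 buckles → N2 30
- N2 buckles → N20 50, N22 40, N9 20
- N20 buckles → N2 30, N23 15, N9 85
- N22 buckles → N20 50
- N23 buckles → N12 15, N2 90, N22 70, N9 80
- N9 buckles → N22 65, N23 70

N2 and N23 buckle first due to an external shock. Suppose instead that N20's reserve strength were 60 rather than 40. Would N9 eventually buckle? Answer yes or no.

With N20's reserve strength at 60:
Round 1 — N2, N23 buckle (initial).
  N12: +15 → 15 < 70
  N20: +50 → 50 < 60
  N22: +40+70 → 110 ≥ 90
  N9: +20+80 → 100 ≥ 50
Round 2 — N22, N9 buckle.
  N20: +50 → 100 ≥ 60
Round 3 — N20 buckles.
No further bucklings.

yes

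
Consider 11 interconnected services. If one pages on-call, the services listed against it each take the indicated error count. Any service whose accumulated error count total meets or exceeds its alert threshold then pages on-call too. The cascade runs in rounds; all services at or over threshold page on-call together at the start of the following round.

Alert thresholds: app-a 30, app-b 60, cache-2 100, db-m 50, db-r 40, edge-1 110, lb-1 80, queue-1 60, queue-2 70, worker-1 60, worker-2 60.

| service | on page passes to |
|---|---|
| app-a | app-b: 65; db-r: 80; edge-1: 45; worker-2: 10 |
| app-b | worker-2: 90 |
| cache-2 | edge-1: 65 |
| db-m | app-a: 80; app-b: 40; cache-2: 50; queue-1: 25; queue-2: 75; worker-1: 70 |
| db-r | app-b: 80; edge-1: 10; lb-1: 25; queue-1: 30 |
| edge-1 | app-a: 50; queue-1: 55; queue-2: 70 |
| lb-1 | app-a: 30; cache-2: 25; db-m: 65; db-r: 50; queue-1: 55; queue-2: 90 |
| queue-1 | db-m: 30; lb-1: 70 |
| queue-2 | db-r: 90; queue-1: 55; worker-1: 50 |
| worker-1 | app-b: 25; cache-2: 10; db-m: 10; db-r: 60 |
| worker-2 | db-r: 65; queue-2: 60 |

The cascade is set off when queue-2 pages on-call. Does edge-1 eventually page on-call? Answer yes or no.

no

Round 1 — queue-2 pages on-call (initial).
  db-r: +90 → 90 ≥ 40
  queue-1: +55 → 55 < 60
  worker-1: +50 → 50 < 60
Round 2 — db-r pages on-call.
  app-b: +80 → 80 ≥ 60
  edge-1: +10 → 10 < 110
  lb-1: +25 → 25 < 80
  queue-1: +30 → 85 ≥ 60
Round 3 — app-b, queue-1 page on-call.
  db-m: +30 → 30 < 50
  lb-1: +70 → 95 ≥ 80
  worker-2: +90 → 90 ≥ 60
Round 4 — lb-1, worker-2 page on-call.
  app-a: +30 → 30 ≥ 30
  cache-2: +25 → 25 < 100
  db-m: +65 → 95 ≥ 50
Round 5 — app-a, db-m page on-call.
  cache-2: +50 → 75 < 100
  edge-1: +45 → 55 < 110
  worker-1: +70 → 120 ≥ 60
Round 6 — worker-1 pages on-call.
  cache-2: +10 → 85 < 100
No further pages.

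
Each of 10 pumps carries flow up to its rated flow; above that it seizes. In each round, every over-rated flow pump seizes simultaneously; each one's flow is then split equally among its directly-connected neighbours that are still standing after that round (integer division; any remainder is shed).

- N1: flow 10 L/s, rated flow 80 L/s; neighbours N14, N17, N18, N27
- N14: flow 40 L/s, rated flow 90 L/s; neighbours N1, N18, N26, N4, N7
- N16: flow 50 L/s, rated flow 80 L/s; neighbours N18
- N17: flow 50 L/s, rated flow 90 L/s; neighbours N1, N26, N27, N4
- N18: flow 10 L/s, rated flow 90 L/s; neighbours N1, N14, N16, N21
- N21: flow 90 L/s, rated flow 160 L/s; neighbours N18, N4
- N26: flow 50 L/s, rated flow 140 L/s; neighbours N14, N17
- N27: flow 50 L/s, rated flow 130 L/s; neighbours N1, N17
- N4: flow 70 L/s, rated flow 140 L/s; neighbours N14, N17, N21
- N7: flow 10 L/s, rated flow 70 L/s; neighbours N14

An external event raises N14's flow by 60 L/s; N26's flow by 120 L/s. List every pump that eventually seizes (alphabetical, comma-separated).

N1, N14, N16, N17, N18, N21, N26, N27, N4

Round 1 — N14 at 100 > 90; N26 at 170 > 140. N14, N26 seize.
  N14 sheds 100 L/s to N1, N18, N4, N7: 25 each.
    N1: 10+25 = 35 ≤ 80
    N18: 10+25 = 35 ≤ 90
    N4: 70+25 = 95 ≤ 140
    N7: 10+25 = 35 ≤ 70
  N26 sheds 170 L/s to N17: 170 each.
    N17: 50+170 = 220 > 90
Round 2 — N17 seizes.
  N17 sheds 220 L/s to N1, N27, N4: 73 each (1 lost).
    N1: 35+73 = 108 > 80
    N27: 50+73 = 123 ≤ 130
    N4: 95+73 = 168 > 140
Round 3 — N1, N4 seize.
  N1 sheds 108 L/s to N18, N27: 54 each.
    N18: 35+54 = 89 ≤ 90
    N27: 123+54 = 177 > 130
  N4 sheds 168 L/s to N21: 168 each.
    N21: 90+168 = 258 > 160
Round 4 — N21, N27 seize.
  N21 sheds 258 L/s to N18: 258 each.
    N18: 89+258 = 347 > 90
  N27 sheds 177 L/s: no online neighbours, lost.
Round 5 — N18 seizes.
  N18 sheds 347 L/s to N16: 347 each.
    N16: 50+347 = 397 > 80
Round 6 — N16 seizes.
  N16 sheds 397 L/s: no online neighbours, lost.
No further seizures.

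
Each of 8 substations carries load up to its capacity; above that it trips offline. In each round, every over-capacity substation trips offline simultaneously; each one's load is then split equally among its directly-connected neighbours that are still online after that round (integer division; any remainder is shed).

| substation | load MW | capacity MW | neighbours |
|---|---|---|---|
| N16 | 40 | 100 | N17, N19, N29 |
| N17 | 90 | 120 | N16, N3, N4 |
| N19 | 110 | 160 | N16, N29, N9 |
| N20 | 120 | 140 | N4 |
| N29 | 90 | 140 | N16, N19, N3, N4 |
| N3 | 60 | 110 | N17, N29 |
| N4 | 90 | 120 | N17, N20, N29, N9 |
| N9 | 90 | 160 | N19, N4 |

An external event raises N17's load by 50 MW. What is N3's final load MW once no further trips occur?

106

Round 1 — N17 at 140 > 120. N17 trips offline.
  N17 sheds 140 MW to N16, N3, N4: 46 each (2 lost).
    N16: 40+46 = 86 ≤ 100
    N3: 60+46 = 106 ≤ 110
    N4: 90+46 = 136 > 120
Round 2 — N4 trips offline.
  N4 sheds 136 MW to N20, N29, N9: 45 each (1 lost).
    N20: 120+45 = 165 > 140
    N29: 90+45 = 135 ≤ 140
    N9: 90+45 = 135 ≤ 160
Round 3 — N20 trips offline.
  N20 sheds 165 MW: no online neighbours, lost.
No further trips.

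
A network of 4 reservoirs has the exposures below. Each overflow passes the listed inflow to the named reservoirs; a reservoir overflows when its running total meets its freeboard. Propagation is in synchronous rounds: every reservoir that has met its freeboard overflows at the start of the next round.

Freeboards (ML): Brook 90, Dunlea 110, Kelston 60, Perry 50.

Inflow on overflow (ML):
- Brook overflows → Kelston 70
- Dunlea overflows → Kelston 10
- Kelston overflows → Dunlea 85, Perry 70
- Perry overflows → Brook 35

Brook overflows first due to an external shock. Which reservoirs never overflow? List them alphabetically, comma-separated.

Dunlea

Round 1 — Brook overflows (initial).
  Kelston: +70 → 70 ≥ 60
Round 2 — Kelston overflows.
  Dunlea: +85 → 85 < 110
  Perry: +70 → 70 ≥ 50
Round 3 — Perry overflows.
No further overflows.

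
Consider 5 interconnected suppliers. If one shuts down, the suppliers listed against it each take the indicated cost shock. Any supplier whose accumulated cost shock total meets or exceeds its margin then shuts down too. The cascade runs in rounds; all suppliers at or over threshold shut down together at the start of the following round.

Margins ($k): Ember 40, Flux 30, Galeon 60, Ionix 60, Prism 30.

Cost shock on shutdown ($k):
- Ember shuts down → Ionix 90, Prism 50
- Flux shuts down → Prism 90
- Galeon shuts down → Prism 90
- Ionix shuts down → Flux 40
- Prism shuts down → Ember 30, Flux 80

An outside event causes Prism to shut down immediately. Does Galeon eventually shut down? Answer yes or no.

no

Round 1 — Prism shuts down (initial).
  Ember: +30 → 30 < 40
  Flux: +80 → 80 ≥ 30
Round 2 — Flux shuts down.
No further shutdowns.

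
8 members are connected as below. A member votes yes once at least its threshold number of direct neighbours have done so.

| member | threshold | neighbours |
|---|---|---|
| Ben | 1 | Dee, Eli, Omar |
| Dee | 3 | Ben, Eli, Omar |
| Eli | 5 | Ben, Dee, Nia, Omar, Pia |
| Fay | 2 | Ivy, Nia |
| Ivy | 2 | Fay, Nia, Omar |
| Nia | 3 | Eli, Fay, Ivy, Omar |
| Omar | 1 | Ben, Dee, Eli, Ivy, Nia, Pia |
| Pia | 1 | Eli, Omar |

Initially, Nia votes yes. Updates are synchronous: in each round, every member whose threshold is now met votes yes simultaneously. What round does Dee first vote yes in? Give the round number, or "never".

Round 1 — Nia votes yes (initial).
Round 2 — checking thresholds:
  Eli: 1 of 5 neighbours < 5, not yet.
  Fay: 1 of 2 neighbours < 2, not yet.
  Ivy: 1 of 3 neighbours < 2, not yet.
  Omar: 1 of 6 neighbours ≥ 1, votes yes.
Round 3 — checking thresholds:
  Ben: 1 of 3 neighbours ≥ 1, votes yes.
  Dee: 1 of 3 neighbours < 3, not yet.
  Eli: 2 of 5 neighbours < 5, not yet.
  Fay: 1 of 2 neighbours < 2, not yet.
  Ivy: 2 of 3 neighbours ≥ 2, votes yes.
  Pia: 1 of 2 neighbours ≥ 1, votes yes.
Round 4 — checking thresholds:
  Dee: 2 of 3 neighbours < 3, not yet.
  Eli: 4 of 5 neighbours < 5, not yet.
  Fay: 2 of 2 neighbours ≥ 2, votes yes.
Round 5 — no new yes votes; cascade stops.

never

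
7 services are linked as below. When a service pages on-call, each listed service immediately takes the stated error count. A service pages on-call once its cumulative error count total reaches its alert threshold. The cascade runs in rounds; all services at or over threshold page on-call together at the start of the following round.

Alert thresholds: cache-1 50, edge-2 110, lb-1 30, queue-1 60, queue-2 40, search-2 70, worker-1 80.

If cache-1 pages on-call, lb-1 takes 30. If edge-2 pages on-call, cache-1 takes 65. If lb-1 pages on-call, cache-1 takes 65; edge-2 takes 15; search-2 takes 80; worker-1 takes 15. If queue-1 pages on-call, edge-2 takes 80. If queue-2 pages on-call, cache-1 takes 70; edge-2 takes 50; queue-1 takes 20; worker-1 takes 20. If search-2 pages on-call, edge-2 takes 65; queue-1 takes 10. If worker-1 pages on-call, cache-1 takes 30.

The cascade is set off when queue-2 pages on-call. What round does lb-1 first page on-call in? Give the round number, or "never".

3

Round 1 — queue-2 pages on-call (initial).
  cache-1: +70 → 70 ≥ 50
  edge-2: +50 → 50 < 110
  queue-1: +20 → 20 < 60
  worker-1: +20 → 20 < 80
Round 2 — cache-1 pages on-call.
  lb-1: +30 → 30 ≥ 30
Round 3 — lb-1 pages on-call.
  edge-2: +15 → 65 < 110
  search-2: +80 → 80 ≥ 70
  worker-1: +15 → 35 < 80
Round 4 — search-2 pages on-call.
  edge-2: +65 → 130 ≥ 110
  queue-1: +10 → 30 < 60
Round 5 — edge-2 pages on-call.
No further pages.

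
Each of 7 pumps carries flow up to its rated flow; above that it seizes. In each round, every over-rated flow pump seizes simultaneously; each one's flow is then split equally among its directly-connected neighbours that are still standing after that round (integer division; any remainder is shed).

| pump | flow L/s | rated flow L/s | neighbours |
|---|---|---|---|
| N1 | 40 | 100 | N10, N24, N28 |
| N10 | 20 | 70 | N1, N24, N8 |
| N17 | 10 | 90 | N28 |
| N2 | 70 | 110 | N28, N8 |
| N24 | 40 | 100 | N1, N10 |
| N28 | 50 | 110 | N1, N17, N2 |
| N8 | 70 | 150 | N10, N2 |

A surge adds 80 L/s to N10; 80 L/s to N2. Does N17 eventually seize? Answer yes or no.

no

Round 1 — N10 at 100 > 70; N2 at 150 > 110. N10, N2 seize.
  N10 sheds 100 L/s to N1, N24, N8: 33 each (1 lost).
    N1: 40+33 = 73 ≤ 100
    N24: 40+33 = 73 ≤ 100
    N8: 70+33 = 103 ≤ 150
  N2 sheds 150 L/s to N28, N8: 75 each.
    N28: 50+75 = 125 > 110
    N8: 103+75 = 178 > 150
Round 2 — N28, N8 seize.
  N28 sheds 125 L/s to N1, N17: 62 each (1 lost).
    N1: 73+62 = 135 > 100
    N17: 10+62 = 72 ≤ 90
  N8 sheds 178 L/s: no online neighbours, lost.
Round 3 — N1 seizes.
  N1 sheds 135 L/s to N24: 135 each.
    N24: 73+135 = 208 > 100
Round 4 — N24 seizes.
  N24 sheds 208 L/s: no online neighbours, lost.
No further seizures.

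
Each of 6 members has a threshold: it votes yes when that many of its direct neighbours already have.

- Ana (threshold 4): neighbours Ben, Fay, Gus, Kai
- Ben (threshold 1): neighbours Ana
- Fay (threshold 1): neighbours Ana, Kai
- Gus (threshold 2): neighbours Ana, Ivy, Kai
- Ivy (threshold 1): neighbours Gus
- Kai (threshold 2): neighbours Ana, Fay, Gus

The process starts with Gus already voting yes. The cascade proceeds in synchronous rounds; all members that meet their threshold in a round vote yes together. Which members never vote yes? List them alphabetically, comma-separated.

Ana, Ben, Fay, Kai

Round 1 — Gus votes yes (initial).
Round 2 — checking thresholds:
  Ana: 1 of 4 neighbours < 4, not yet.
  Ivy: 1 of 1 neighbours ≥ 1, votes yes.
  Kai: 1 of 3 neighbours < 2, not yet.
Round 3 — no new yes votes; cascade stops.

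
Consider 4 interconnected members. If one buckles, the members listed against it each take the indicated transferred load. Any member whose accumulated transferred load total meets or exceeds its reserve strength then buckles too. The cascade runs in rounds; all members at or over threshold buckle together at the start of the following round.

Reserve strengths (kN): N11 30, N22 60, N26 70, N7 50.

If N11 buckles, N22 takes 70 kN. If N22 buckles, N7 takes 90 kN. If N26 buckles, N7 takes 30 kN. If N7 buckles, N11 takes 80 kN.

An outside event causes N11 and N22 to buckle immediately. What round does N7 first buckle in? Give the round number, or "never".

Round 1 — N11, N22 buckle (initial).
  N7: +90 → 90 ≥ 50
Round 2 — N7 buckles.
No further bucklings.

2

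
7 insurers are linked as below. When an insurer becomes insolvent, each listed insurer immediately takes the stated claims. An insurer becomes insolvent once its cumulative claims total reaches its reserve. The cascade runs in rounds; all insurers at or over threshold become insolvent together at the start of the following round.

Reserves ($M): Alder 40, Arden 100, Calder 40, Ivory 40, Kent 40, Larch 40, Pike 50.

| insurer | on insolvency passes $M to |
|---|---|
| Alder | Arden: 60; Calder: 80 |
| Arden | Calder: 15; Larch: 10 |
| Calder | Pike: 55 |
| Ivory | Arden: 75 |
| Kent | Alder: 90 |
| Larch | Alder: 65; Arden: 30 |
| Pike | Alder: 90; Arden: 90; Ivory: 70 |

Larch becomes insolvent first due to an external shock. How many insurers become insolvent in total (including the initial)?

Round 1 — Larch becomes insolvent (initial).
  Alder: +65 → 65 ≥ 40
  Arden: +30 → 30 < 100
Round 2 — Alder becomes insolvent.
  Arden: +60 → 90 < 100
  Calder: +80 → 80 ≥ 40
Round 3 — Calder becomes insolvent.
  Pike: +55 → 55 ≥ 50
Round 4 — Pike becomes insolvent.
  Arden: +90 → 180 ≥ 100
  Ivory: +70 → 70 ≥ 40
Round 5 — Arden, Ivory become insolvent.
No further insolvencies.

6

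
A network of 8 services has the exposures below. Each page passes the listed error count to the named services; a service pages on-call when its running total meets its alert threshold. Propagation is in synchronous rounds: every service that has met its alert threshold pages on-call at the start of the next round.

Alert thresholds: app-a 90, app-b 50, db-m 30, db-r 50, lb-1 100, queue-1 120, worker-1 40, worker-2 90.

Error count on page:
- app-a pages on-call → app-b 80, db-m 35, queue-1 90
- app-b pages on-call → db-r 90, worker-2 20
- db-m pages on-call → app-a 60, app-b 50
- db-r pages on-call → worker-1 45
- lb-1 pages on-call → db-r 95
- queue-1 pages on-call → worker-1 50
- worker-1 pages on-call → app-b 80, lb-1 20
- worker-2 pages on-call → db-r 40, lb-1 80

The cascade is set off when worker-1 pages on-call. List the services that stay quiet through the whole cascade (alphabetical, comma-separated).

app-a, db-m, lb-1, queue-1, worker-2

Round 1 — worker-1 pages on-call (initial).
  app-b: +80 → 80 ≥ 50
  lb-1: +20 → 20 < 100
Round 2 — app-b pages on-call.
  db-r: +90 → 90 ≥ 50
  worker-2: +20 → 20 < 90
Round 3 — db-r pages on-call.
No further pages.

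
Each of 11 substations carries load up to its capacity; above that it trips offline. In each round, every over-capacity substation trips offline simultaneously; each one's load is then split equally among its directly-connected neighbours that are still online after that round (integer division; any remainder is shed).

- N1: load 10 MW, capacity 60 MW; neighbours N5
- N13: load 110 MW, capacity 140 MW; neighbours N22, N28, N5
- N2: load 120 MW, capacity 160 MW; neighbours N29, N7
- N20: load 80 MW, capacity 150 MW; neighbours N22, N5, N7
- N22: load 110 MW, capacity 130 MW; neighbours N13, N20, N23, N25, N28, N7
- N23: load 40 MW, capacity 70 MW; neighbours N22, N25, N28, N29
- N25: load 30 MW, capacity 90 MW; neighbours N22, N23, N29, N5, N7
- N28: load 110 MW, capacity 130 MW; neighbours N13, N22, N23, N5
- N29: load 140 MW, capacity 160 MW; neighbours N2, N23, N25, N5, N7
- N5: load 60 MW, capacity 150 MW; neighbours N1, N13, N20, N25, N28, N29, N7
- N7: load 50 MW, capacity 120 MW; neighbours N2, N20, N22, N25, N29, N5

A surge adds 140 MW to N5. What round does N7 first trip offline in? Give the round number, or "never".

4

Round 1 — N5 at 200 > 150. N5 trips offline.
  N5 sheds 200 MW to N1, N13, N20, N25, N28, N29, N7: 28 each (4 lost).
    N1: 10+28 = 38 ≤ 60
    N13: 110+28 = 138 ≤ 140
    N20: 80+28 = 108 ≤ 150
    N25: 30+28 = 58 ≤ 90
    N28: 110+28 = 138 > 130
    N29: 140+28 = 168 > 160
    N7: 50+28 = 78 ≤ 120
Round 2 — N28, N29 trip offline.
  N28 sheds 138 MW to N13, N22, N23: 46 each.
    N13: 138+46 = 184 > 140
    N22: 110+46 = 156 > 130
    N23: 40+46 = 86 > 70
  N29 sheds 168 MW to N2, N23, N25, N7: 42 each.
    N2: 120+42 = 162 > 160
    N23: 86+42 = 128 > 70
    N25: 58+42 = 100 > 90
    N7: 78+42 = 120 ≤ 120
Round 3 — N13, N2, N22, N23, N25 trip offline.
  N13 sheds 184 MW: no online neighbours, lost.
  N2 sheds 162 MW to N7: 162 each.
    N7: 120+162 = 282 > 120
  N22 sheds 156 MW to N20, N7: 78 each.
    N20: 108+78 = 186 > 150
    N7: 282+78 = 360 > 120
  N23 sheds 128 MW: no online neighbours, lost.
  N25 sheds 100 MW to N7: 100 each.
    N7: 360+100 = 460 > 120
Round 4 — N20, N7 trip offline.
  N20 sheds 186 MW: no online neighbours, lost.
  N7 sheds 460 MW: no online neighbours, lost.
No further trips.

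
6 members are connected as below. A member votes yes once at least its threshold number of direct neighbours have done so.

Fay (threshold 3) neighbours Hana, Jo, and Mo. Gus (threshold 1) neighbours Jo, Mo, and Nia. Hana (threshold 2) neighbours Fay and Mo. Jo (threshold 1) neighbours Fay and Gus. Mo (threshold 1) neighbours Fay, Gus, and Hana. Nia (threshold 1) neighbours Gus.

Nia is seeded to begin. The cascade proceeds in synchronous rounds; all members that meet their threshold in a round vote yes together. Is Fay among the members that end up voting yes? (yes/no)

no

Round 1 — Nia votes yes (initial).
Round 2 — checking thresholds:
  Gus: 1 of 3 neighbours ≥ 1, votes yes.
Round 3 — checking thresholds:
  Jo: 1 of 2 neighbours ≥ 1, votes yes.
  Mo: 1 of 3 neighbours ≥ 1, votes yes.
Round 4 — no new yes votes; cascade stops.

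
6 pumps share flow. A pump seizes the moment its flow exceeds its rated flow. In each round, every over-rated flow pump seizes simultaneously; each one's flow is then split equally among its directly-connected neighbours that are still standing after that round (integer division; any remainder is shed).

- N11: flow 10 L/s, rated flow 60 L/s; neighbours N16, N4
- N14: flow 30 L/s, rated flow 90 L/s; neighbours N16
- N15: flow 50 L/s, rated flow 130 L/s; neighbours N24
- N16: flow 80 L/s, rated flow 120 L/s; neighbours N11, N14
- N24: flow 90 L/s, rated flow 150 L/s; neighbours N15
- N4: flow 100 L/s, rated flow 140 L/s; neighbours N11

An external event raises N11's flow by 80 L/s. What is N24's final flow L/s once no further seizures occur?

Round 1 — N11 at 90 > 60. N11 seizes.
  N11 sheds 90 L/s to N16, N4: 45 each.
    N16: 80+45 = 125 > 120
    N4: 100+45 = 145 > 140
Round 2 — N16, N4 seize.
  N16 sheds 125 L/s to N14: 125 each.
    N14: 30+125 = 155 > 90
  N4 sheds 145 L/s: no online neighbours, lost.
Round 3 — N14 seizes.
  N14 sheds 155 L/s: no online neighbours, lost.
No further seizures.

90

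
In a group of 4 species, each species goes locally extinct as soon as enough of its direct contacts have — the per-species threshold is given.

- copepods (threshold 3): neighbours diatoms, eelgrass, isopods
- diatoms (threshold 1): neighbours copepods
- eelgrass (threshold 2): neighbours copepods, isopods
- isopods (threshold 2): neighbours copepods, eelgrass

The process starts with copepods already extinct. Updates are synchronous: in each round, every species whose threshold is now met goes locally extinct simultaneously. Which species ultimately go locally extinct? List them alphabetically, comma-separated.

copepods, diatoms

Round 1 — copepods goes locally extinct (initial).
Round 2 — checking thresholds:
  diatoms: 1 of 1 neighbours ≥ 1, goes locally extinct.
  eelgrass: 1 of 2 neighbours < 2, holds.
  isopods: 1 of 2 neighbours < 2, holds.
Round 3 — no new extinctions; cascade stops.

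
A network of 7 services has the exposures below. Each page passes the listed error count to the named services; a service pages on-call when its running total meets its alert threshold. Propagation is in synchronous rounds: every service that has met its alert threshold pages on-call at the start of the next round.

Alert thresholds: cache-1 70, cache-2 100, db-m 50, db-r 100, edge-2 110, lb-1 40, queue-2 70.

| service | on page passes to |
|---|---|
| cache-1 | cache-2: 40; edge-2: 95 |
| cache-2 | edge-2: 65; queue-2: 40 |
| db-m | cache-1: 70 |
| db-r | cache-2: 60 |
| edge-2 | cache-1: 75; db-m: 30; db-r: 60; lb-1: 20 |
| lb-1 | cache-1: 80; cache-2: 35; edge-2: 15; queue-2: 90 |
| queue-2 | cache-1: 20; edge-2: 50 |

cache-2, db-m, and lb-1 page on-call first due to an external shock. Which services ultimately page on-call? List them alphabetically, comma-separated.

Round 1 — cache-2, db-m, lb-1 page on-call (initial).
  cache-1: +70+80 → 150 ≥ 70
  edge-2: +65+15 → 80 < 110
  queue-2: +40+90 → 130 ≥ 70
Round 2 — cache-1, queue-2 page on-call.
  edge-2: +95+50 → 225 ≥ 110
Round 3 — edge-2 pages on-call.
  db-r: +60 → 60 < 100
No further pages.

cache-1, cache-2, db-m, edge-2, lb-1, queue-2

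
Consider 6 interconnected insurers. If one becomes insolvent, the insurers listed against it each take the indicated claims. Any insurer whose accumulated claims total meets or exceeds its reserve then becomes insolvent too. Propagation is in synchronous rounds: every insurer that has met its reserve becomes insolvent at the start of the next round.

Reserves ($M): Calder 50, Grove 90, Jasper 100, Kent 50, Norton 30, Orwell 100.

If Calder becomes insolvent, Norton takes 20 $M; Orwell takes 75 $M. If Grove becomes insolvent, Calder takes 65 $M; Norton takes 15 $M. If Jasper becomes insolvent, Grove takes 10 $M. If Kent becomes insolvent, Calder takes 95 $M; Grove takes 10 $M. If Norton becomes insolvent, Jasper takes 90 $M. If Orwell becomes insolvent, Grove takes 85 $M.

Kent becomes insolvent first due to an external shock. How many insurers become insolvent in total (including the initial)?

Round 1 — Kent becomes insolvent (initial).
  Calder: +95 → 95 ≥ 50
  Grove: +10 → 10 < 90
Round 2 — Calder becomes insolvent.
  Norton: +20 → 20 < 30
  Orwell: +75 → 75 < 100
No further insolvencies.

2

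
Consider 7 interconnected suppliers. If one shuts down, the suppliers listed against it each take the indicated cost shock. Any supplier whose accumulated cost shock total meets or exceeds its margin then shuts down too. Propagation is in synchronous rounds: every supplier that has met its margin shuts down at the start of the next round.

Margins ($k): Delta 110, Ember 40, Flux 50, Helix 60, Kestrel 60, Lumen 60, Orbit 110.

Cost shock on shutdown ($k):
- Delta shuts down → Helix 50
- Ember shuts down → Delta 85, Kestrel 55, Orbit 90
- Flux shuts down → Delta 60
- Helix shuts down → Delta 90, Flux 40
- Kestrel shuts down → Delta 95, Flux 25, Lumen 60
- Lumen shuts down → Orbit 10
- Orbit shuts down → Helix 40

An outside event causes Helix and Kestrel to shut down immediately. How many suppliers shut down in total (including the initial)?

5

Round 1 — Helix, Kestrel shut down (initial).
  Delta: +90+95 → 185 ≥ 110
  Flux: +40+25 → 65 ≥ 50
  Lumen: +60 → 60 ≥ 60
Round 2 — Delta, Flux, Lumen shut down.
  Orbit: +10 → 10 < 110
No further shutdowns.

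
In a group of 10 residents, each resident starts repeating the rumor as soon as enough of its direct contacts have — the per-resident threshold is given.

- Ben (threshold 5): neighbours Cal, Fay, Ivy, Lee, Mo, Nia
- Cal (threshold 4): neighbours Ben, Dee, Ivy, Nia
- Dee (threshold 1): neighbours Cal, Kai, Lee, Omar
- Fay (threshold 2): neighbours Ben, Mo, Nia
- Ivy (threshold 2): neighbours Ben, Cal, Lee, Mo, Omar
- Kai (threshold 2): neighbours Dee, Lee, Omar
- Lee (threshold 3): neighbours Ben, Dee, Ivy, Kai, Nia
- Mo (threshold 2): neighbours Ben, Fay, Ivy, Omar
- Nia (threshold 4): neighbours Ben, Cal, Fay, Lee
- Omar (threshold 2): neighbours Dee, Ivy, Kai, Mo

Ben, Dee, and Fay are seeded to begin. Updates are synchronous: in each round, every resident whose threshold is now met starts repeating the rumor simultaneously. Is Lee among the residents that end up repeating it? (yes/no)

yes

Round 1 — Ben, Dee, Fay start repeating the rumor (initial).
Round 2 — checking thresholds:
  Cal: 2 of 4 neighbours < 4, below threshold.
  Ivy: 1 of 5 neighbours < 2, below threshold.
  Kai: 1 of 3 neighbours < 2, below threshold.
  Lee: 2 of 5 neighbours < 3, below threshold.
  Mo: 2 of 4 neighbours ≥ 2, starts repeating the rumor.
  Nia: 2 of 4 neighbours < 4, below threshold.
  Omar: 1 of 4 neighbours < 2, below threshold.
Round 3 — checking thresholds:
  Cal: 2 of 4 neighbours < 4, below threshold.
  Ivy: 2 of 5 neighbours ≥ 2, starts repeating the rumor.
  Kai: 1 of 3 neighbours < 2, below threshold.
  Lee: 2 of 5 neighbours < 3, below threshold.
  Nia: 2 of 4 neighbours < 4, below threshold.
  Omar: 2 of 4 neighbours ≥ 2, starts repeating the rumor.
Round 4 — checking thresholds:
  Cal: 3 of 4 neighbours < 4, below threshold.
  Kai: 2 of 3 neighbours ≥ 2, starts repeating the rumor.
  Lee: 3 of 5 neighbours ≥ 3, starts repeating the rumor.
  Nia: 2 of 4 neighbours < 4, below threshold.
Round 5 — no new spreads; cascade stops.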